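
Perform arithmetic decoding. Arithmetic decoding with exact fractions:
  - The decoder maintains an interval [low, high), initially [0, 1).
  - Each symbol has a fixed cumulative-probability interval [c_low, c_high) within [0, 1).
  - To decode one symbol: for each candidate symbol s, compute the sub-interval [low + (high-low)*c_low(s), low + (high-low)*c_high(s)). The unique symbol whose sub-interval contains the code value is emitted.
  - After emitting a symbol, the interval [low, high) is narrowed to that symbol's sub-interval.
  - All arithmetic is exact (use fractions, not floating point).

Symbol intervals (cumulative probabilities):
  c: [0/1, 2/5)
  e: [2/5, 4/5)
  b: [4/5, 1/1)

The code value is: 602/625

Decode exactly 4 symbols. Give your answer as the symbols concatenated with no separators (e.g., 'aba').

Answer: bbcc

Derivation:
Step 1: interval [0/1, 1/1), width = 1/1 - 0/1 = 1/1
  'c': [0/1 + 1/1*0/1, 0/1 + 1/1*2/5) = [0/1, 2/5)
  'e': [0/1 + 1/1*2/5, 0/1 + 1/1*4/5) = [2/5, 4/5)
  'b': [0/1 + 1/1*4/5, 0/1 + 1/1*1/1) = [4/5, 1/1) <- contains code 602/625
  emit 'b', narrow to [4/5, 1/1)
Step 2: interval [4/5, 1/1), width = 1/1 - 4/5 = 1/5
  'c': [4/5 + 1/5*0/1, 4/5 + 1/5*2/5) = [4/5, 22/25)
  'e': [4/5 + 1/5*2/5, 4/5 + 1/5*4/5) = [22/25, 24/25)
  'b': [4/5 + 1/5*4/5, 4/5 + 1/5*1/1) = [24/25, 1/1) <- contains code 602/625
  emit 'b', narrow to [24/25, 1/1)
Step 3: interval [24/25, 1/1), width = 1/1 - 24/25 = 1/25
  'c': [24/25 + 1/25*0/1, 24/25 + 1/25*2/5) = [24/25, 122/125) <- contains code 602/625
  'e': [24/25 + 1/25*2/5, 24/25 + 1/25*4/5) = [122/125, 124/125)
  'b': [24/25 + 1/25*4/5, 24/25 + 1/25*1/1) = [124/125, 1/1)
  emit 'c', narrow to [24/25, 122/125)
Step 4: interval [24/25, 122/125), width = 122/125 - 24/25 = 2/125
  'c': [24/25 + 2/125*0/1, 24/25 + 2/125*2/5) = [24/25, 604/625) <- contains code 602/625
  'e': [24/25 + 2/125*2/5, 24/25 + 2/125*4/5) = [604/625, 608/625)
  'b': [24/25 + 2/125*4/5, 24/25 + 2/125*1/1) = [608/625, 122/125)
  emit 'c', narrow to [24/25, 604/625)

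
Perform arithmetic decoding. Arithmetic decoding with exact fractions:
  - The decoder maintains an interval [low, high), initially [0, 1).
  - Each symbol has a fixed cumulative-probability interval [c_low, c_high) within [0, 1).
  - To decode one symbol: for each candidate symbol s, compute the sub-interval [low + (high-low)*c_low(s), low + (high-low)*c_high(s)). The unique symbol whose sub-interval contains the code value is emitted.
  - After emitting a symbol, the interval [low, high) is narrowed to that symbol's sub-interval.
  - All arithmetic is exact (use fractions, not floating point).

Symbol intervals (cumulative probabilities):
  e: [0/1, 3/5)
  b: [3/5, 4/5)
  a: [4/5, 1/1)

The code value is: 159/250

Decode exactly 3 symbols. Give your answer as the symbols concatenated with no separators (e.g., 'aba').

Step 1: interval [0/1, 1/1), width = 1/1 - 0/1 = 1/1
  'e': [0/1 + 1/1*0/1, 0/1 + 1/1*3/5) = [0/1, 3/5)
  'b': [0/1 + 1/1*3/5, 0/1 + 1/1*4/5) = [3/5, 4/5) <- contains code 159/250
  'a': [0/1 + 1/1*4/5, 0/1 + 1/1*1/1) = [4/5, 1/1)
  emit 'b', narrow to [3/5, 4/5)
Step 2: interval [3/5, 4/5), width = 4/5 - 3/5 = 1/5
  'e': [3/5 + 1/5*0/1, 3/5 + 1/5*3/5) = [3/5, 18/25) <- contains code 159/250
  'b': [3/5 + 1/5*3/5, 3/5 + 1/5*4/5) = [18/25, 19/25)
  'a': [3/5 + 1/5*4/5, 3/5 + 1/5*1/1) = [19/25, 4/5)
  emit 'e', narrow to [3/5, 18/25)
Step 3: interval [3/5, 18/25), width = 18/25 - 3/5 = 3/25
  'e': [3/5 + 3/25*0/1, 3/5 + 3/25*3/5) = [3/5, 84/125) <- contains code 159/250
  'b': [3/5 + 3/25*3/5, 3/5 + 3/25*4/5) = [84/125, 87/125)
  'a': [3/5 + 3/25*4/5, 3/5 + 3/25*1/1) = [87/125, 18/25)
  emit 'e', narrow to [3/5, 84/125)

Answer: bee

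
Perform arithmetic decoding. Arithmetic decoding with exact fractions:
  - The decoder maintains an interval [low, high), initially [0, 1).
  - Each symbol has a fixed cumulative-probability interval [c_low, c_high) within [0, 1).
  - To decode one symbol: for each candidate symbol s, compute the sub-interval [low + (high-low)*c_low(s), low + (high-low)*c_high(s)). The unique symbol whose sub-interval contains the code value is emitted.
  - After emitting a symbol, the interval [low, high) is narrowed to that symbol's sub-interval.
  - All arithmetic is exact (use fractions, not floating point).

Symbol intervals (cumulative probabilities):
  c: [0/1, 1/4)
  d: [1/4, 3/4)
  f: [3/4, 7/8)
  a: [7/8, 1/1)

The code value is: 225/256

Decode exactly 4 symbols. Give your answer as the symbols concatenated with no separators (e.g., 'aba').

Answer: accd

Derivation:
Step 1: interval [0/1, 1/1), width = 1/1 - 0/1 = 1/1
  'c': [0/1 + 1/1*0/1, 0/1 + 1/1*1/4) = [0/1, 1/4)
  'd': [0/1 + 1/1*1/4, 0/1 + 1/1*3/4) = [1/4, 3/4)
  'f': [0/1 + 1/1*3/4, 0/1 + 1/1*7/8) = [3/4, 7/8)
  'a': [0/1 + 1/1*7/8, 0/1 + 1/1*1/1) = [7/8, 1/1) <- contains code 225/256
  emit 'a', narrow to [7/8, 1/1)
Step 2: interval [7/8, 1/1), width = 1/1 - 7/8 = 1/8
  'c': [7/8 + 1/8*0/1, 7/8 + 1/8*1/4) = [7/8, 29/32) <- contains code 225/256
  'd': [7/8 + 1/8*1/4, 7/8 + 1/8*3/4) = [29/32, 31/32)
  'f': [7/8 + 1/8*3/4, 7/8 + 1/8*7/8) = [31/32, 63/64)
  'a': [7/8 + 1/8*7/8, 7/8 + 1/8*1/1) = [63/64, 1/1)
  emit 'c', narrow to [7/8, 29/32)
Step 3: interval [7/8, 29/32), width = 29/32 - 7/8 = 1/32
  'c': [7/8 + 1/32*0/1, 7/8 + 1/32*1/4) = [7/8, 113/128) <- contains code 225/256
  'd': [7/8 + 1/32*1/4, 7/8 + 1/32*3/4) = [113/128, 115/128)
  'f': [7/8 + 1/32*3/4, 7/8 + 1/32*7/8) = [115/128, 231/256)
  'a': [7/8 + 1/32*7/8, 7/8 + 1/32*1/1) = [231/256, 29/32)
  emit 'c', narrow to [7/8, 113/128)
Step 4: interval [7/8, 113/128), width = 113/128 - 7/8 = 1/128
  'c': [7/8 + 1/128*0/1, 7/8 + 1/128*1/4) = [7/8, 449/512)
  'd': [7/8 + 1/128*1/4, 7/8 + 1/128*3/4) = [449/512, 451/512) <- contains code 225/256
  'f': [7/8 + 1/128*3/4, 7/8 + 1/128*7/8) = [451/512, 903/1024)
  'a': [7/8 + 1/128*7/8, 7/8 + 1/128*1/1) = [903/1024, 113/128)
  emit 'd', narrow to [449/512, 451/512)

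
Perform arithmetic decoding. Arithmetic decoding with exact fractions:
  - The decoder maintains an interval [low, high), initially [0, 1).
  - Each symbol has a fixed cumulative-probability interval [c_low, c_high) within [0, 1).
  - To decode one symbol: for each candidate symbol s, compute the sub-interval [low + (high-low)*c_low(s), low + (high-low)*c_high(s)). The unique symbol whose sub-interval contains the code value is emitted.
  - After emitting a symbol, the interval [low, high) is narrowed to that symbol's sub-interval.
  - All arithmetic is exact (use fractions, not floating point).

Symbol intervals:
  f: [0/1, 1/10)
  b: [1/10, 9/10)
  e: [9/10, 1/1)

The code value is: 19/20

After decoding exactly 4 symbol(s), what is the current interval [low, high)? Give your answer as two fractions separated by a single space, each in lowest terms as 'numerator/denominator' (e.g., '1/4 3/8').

Answer: 2311/2500 2439/2500

Derivation:
Step 1: interval [0/1, 1/1), width = 1/1 - 0/1 = 1/1
  'f': [0/1 + 1/1*0/1, 0/1 + 1/1*1/10) = [0/1, 1/10)
  'b': [0/1 + 1/1*1/10, 0/1 + 1/1*9/10) = [1/10, 9/10)
  'e': [0/1 + 1/1*9/10, 0/1 + 1/1*1/1) = [9/10, 1/1) <- contains code 19/20
  emit 'e', narrow to [9/10, 1/1)
Step 2: interval [9/10, 1/1), width = 1/1 - 9/10 = 1/10
  'f': [9/10 + 1/10*0/1, 9/10 + 1/10*1/10) = [9/10, 91/100)
  'b': [9/10 + 1/10*1/10, 9/10 + 1/10*9/10) = [91/100, 99/100) <- contains code 19/20
  'e': [9/10 + 1/10*9/10, 9/10 + 1/10*1/1) = [99/100, 1/1)
  emit 'b', narrow to [91/100, 99/100)
Step 3: interval [91/100, 99/100), width = 99/100 - 91/100 = 2/25
  'f': [91/100 + 2/25*0/1, 91/100 + 2/25*1/10) = [91/100, 459/500)
  'b': [91/100 + 2/25*1/10, 91/100 + 2/25*9/10) = [459/500, 491/500) <- contains code 19/20
  'e': [91/100 + 2/25*9/10, 91/100 + 2/25*1/1) = [491/500, 99/100)
  emit 'b', narrow to [459/500, 491/500)
Step 4: interval [459/500, 491/500), width = 491/500 - 459/500 = 8/125
  'f': [459/500 + 8/125*0/1, 459/500 + 8/125*1/10) = [459/500, 2311/2500)
  'b': [459/500 + 8/125*1/10, 459/500 + 8/125*9/10) = [2311/2500, 2439/2500) <- contains code 19/20
  'e': [459/500 + 8/125*9/10, 459/500 + 8/125*1/1) = [2439/2500, 491/500)
  emit 'b', narrow to [2311/2500, 2439/2500)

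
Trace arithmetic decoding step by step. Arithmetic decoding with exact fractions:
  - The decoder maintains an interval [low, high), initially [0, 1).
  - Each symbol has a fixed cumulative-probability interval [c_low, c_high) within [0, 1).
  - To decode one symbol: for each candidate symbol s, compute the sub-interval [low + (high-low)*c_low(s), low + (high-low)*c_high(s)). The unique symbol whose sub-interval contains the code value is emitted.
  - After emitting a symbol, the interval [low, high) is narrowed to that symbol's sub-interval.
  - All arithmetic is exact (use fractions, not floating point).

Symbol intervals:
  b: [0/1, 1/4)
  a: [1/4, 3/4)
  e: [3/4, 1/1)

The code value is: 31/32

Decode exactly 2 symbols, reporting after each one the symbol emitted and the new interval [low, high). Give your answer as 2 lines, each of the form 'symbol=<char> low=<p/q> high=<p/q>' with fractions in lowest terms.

Answer: symbol=e low=3/4 high=1/1
symbol=e low=15/16 high=1/1

Derivation:
Step 1: interval [0/1, 1/1), width = 1/1 - 0/1 = 1/1
  'b': [0/1 + 1/1*0/1, 0/1 + 1/1*1/4) = [0/1, 1/4)
  'a': [0/1 + 1/1*1/4, 0/1 + 1/1*3/4) = [1/4, 3/4)
  'e': [0/1 + 1/1*3/4, 0/1 + 1/1*1/1) = [3/4, 1/1) <- contains code 31/32
  emit 'e', narrow to [3/4, 1/1)
Step 2: interval [3/4, 1/1), width = 1/1 - 3/4 = 1/4
  'b': [3/4 + 1/4*0/1, 3/4 + 1/4*1/4) = [3/4, 13/16)
  'a': [3/4 + 1/4*1/4, 3/4 + 1/4*3/4) = [13/16, 15/16)
  'e': [3/4 + 1/4*3/4, 3/4 + 1/4*1/1) = [15/16, 1/1) <- contains code 31/32
  emit 'e', narrow to [15/16, 1/1)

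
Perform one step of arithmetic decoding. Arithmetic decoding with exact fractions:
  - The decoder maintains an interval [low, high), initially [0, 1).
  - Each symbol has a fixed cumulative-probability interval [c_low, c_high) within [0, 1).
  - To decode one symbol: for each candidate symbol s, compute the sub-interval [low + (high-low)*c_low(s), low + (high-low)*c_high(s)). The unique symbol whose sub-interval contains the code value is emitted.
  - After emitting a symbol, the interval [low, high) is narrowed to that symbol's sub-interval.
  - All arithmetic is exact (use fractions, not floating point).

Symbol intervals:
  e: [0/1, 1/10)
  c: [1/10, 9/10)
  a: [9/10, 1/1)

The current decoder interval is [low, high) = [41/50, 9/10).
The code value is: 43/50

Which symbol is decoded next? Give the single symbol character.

Answer: c

Derivation:
Interval width = high − low = 9/10 − 41/50 = 2/25
Scaled code = (code − low) / width = (43/50 − 41/50) / 2/25 = 1/2
  e: [0/1, 1/10) 
  c: [1/10, 9/10) ← scaled code falls here ✓
  a: [9/10, 1/1) 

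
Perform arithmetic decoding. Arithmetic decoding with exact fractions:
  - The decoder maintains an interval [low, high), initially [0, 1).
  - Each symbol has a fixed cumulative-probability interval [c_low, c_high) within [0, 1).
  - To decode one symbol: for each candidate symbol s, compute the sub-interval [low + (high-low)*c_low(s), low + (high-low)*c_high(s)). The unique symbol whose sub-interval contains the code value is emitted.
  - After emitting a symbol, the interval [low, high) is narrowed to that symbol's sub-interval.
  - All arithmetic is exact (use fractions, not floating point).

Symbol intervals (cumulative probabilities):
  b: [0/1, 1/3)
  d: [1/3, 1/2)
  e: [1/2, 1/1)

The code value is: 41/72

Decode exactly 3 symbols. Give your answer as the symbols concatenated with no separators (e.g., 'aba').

Answer: ebd

Derivation:
Step 1: interval [0/1, 1/1), width = 1/1 - 0/1 = 1/1
  'b': [0/1 + 1/1*0/1, 0/1 + 1/1*1/3) = [0/1, 1/3)
  'd': [0/1 + 1/1*1/3, 0/1 + 1/1*1/2) = [1/3, 1/2)
  'e': [0/1 + 1/1*1/2, 0/1 + 1/1*1/1) = [1/2, 1/1) <- contains code 41/72
  emit 'e', narrow to [1/2, 1/1)
Step 2: interval [1/2, 1/1), width = 1/1 - 1/2 = 1/2
  'b': [1/2 + 1/2*0/1, 1/2 + 1/2*1/3) = [1/2, 2/3) <- contains code 41/72
  'd': [1/2 + 1/2*1/3, 1/2 + 1/2*1/2) = [2/3, 3/4)
  'e': [1/2 + 1/2*1/2, 1/2 + 1/2*1/1) = [3/4, 1/1)
  emit 'b', narrow to [1/2, 2/3)
Step 3: interval [1/2, 2/3), width = 2/3 - 1/2 = 1/6
  'b': [1/2 + 1/6*0/1, 1/2 + 1/6*1/3) = [1/2, 5/9)
  'd': [1/2 + 1/6*1/3, 1/2 + 1/6*1/2) = [5/9, 7/12) <- contains code 41/72
  'e': [1/2 + 1/6*1/2, 1/2 + 1/6*1/1) = [7/12, 2/3)
  emit 'd', narrow to [5/9, 7/12)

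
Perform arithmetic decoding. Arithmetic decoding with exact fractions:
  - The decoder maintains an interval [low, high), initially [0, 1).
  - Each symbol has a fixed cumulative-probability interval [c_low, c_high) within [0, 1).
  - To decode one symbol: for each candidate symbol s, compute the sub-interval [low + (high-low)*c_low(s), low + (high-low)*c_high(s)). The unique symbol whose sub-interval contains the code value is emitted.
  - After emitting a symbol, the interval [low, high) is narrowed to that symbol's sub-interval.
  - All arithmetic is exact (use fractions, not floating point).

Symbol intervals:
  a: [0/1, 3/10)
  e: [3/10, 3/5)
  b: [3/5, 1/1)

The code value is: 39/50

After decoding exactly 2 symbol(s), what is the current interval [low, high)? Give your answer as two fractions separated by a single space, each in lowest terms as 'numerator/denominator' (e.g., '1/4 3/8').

Step 1: interval [0/1, 1/1), width = 1/1 - 0/1 = 1/1
  'a': [0/1 + 1/1*0/1, 0/1 + 1/1*3/10) = [0/1, 3/10)
  'e': [0/1 + 1/1*3/10, 0/1 + 1/1*3/5) = [3/10, 3/5)
  'b': [0/1 + 1/1*3/5, 0/1 + 1/1*1/1) = [3/5, 1/1) <- contains code 39/50
  emit 'b', narrow to [3/5, 1/1)
Step 2: interval [3/5, 1/1), width = 1/1 - 3/5 = 2/5
  'a': [3/5 + 2/5*0/1, 3/5 + 2/5*3/10) = [3/5, 18/25)
  'e': [3/5 + 2/5*3/10, 3/5 + 2/5*3/5) = [18/25, 21/25) <- contains code 39/50
  'b': [3/5 + 2/5*3/5, 3/5 + 2/5*1/1) = [21/25, 1/1)
  emit 'e', narrow to [18/25, 21/25)

Answer: 18/25 21/25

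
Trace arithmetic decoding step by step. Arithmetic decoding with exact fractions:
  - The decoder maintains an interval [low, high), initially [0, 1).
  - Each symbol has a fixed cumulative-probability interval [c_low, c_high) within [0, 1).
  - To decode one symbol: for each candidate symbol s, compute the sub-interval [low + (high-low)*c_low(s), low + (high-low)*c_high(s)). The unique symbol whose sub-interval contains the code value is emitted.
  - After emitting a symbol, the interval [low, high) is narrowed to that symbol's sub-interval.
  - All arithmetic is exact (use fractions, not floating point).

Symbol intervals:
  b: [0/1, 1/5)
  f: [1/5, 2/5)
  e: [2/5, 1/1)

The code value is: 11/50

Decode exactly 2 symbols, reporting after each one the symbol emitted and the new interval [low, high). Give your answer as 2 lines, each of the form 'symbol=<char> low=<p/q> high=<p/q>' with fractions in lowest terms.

Step 1: interval [0/1, 1/1), width = 1/1 - 0/1 = 1/1
  'b': [0/1 + 1/1*0/1, 0/1 + 1/1*1/5) = [0/1, 1/5)
  'f': [0/1 + 1/1*1/5, 0/1 + 1/1*2/5) = [1/5, 2/5) <- contains code 11/50
  'e': [0/1 + 1/1*2/5, 0/1 + 1/1*1/1) = [2/5, 1/1)
  emit 'f', narrow to [1/5, 2/5)
Step 2: interval [1/5, 2/5), width = 2/5 - 1/5 = 1/5
  'b': [1/5 + 1/5*0/1, 1/5 + 1/5*1/5) = [1/5, 6/25) <- contains code 11/50
  'f': [1/5 + 1/5*1/5, 1/5 + 1/5*2/5) = [6/25, 7/25)
  'e': [1/5 + 1/5*2/5, 1/5 + 1/5*1/1) = [7/25, 2/5)
  emit 'b', narrow to [1/5, 6/25)

Answer: symbol=f low=1/5 high=2/5
symbol=b low=1/5 high=6/25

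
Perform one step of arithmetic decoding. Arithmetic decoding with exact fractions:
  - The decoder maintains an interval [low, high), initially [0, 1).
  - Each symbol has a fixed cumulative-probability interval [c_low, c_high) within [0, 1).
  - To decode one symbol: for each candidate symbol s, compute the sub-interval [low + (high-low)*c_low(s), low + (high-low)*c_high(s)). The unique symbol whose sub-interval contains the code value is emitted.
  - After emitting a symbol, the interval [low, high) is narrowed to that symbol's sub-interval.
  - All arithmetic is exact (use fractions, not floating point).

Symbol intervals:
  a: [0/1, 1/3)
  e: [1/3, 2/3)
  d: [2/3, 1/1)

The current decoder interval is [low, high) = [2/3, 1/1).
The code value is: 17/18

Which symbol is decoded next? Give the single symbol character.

Interval width = high − low = 1/1 − 2/3 = 1/3
Scaled code = (code − low) / width = (17/18 − 2/3) / 1/3 = 5/6
  a: [0/1, 1/3) 
  e: [1/3, 2/3) 
  d: [2/3, 1/1) ← scaled code falls here ✓

Answer: d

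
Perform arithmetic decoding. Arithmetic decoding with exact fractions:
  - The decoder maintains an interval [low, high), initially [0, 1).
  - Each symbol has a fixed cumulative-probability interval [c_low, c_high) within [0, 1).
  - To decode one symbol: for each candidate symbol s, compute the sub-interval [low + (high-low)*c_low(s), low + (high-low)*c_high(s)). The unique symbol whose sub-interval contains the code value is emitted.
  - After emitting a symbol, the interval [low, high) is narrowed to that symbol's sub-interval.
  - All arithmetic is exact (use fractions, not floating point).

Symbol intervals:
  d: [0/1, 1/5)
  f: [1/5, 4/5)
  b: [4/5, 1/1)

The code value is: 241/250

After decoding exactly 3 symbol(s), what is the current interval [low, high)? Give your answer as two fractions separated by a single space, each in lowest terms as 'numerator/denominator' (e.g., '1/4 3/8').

Answer: 24/25 121/125

Derivation:
Step 1: interval [0/1, 1/1), width = 1/1 - 0/1 = 1/1
  'd': [0/1 + 1/1*0/1, 0/1 + 1/1*1/5) = [0/1, 1/5)
  'f': [0/1 + 1/1*1/5, 0/1 + 1/1*4/5) = [1/5, 4/5)
  'b': [0/1 + 1/1*4/5, 0/1 + 1/1*1/1) = [4/5, 1/1) <- contains code 241/250
  emit 'b', narrow to [4/5, 1/1)
Step 2: interval [4/5, 1/1), width = 1/1 - 4/5 = 1/5
  'd': [4/5 + 1/5*0/1, 4/5 + 1/5*1/5) = [4/5, 21/25)
  'f': [4/5 + 1/5*1/5, 4/5 + 1/5*4/5) = [21/25, 24/25)
  'b': [4/5 + 1/5*4/5, 4/5 + 1/5*1/1) = [24/25, 1/1) <- contains code 241/250
  emit 'b', narrow to [24/25, 1/1)
Step 3: interval [24/25, 1/1), width = 1/1 - 24/25 = 1/25
  'd': [24/25 + 1/25*0/1, 24/25 + 1/25*1/5) = [24/25, 121/125) <- contains code 241/250
  'f': [24/25 + 1/25*1/5, 24/25 + 1/25*4/5) = [121/125, 124/125)
  'b': [24/25 + 1/25*4/5, 24/25 + 1/25*1/1) = [124/125, 1/1)
  emit 'd', narrow to [24/25, 121/125)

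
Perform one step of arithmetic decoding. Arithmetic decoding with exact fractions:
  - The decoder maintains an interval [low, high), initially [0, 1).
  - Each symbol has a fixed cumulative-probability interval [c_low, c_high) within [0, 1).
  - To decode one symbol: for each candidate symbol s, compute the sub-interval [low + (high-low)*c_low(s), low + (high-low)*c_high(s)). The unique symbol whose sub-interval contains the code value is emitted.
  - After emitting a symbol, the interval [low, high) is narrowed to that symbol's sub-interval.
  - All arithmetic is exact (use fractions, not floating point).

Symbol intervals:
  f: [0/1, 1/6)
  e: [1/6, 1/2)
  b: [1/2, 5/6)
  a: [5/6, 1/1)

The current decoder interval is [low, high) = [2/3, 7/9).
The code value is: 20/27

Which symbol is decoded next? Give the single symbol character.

Answer: b

Derivation:
Interval width = high − low = 7/9 − 2/3 = 1/9
Scaled code = (code − low) / width = (20/27 − 2/3) / 1/9 = 2/3
  f: [0/1, 1/6) 
  e: [1/6, 1/2) 
  b: [1/2, 5/6) ← scaled code falls here ✓
  a: [5/6, 1/1) 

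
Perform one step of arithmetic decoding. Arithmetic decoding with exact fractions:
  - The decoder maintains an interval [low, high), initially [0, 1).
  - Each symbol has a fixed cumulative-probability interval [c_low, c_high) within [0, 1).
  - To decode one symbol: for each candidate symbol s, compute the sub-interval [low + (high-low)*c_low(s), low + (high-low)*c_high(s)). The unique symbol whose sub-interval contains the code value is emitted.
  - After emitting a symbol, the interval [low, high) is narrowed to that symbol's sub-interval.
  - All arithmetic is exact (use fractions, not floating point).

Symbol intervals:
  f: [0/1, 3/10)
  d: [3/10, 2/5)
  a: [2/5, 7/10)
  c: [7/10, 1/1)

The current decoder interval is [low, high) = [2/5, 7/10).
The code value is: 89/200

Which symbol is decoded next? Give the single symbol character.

Answer: f

Derivation:
Interval width = high − low = 7/10 − 2/5 = 3/10
Scaled code = (code − low) / width = (89/200 − 2/5) / 3/10 = 3/20
  f: [0/1, 3/10) ← scaled code falls here ✓
  d: [3/10, 2/5) 
  a: [2/5, 7/10) 
  c: [7/10, 1/1) 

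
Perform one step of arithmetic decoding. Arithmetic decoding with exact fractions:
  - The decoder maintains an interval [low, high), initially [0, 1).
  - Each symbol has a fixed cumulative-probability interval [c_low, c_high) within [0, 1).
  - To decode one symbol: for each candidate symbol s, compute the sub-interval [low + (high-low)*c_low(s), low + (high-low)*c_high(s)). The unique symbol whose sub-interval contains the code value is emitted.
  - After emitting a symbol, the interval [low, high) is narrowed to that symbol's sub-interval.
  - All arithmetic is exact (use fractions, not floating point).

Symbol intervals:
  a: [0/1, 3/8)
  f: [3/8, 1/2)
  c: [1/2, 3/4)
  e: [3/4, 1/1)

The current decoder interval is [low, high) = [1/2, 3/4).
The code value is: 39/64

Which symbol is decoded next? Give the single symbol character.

Answer: f

Derivation:
Interval width = high − low = 3/4 − 1/2 = 1/4
Scaled code = (code − low) / width = (39/64 − 1/2) / 1/4 = 7/16
  a: [0/1, 3/8) 
  f: [3/8, 1/2) ← scaled code falls here ✓
  c: [1/2, 3/4) 
  e: [3/4, 1/1) 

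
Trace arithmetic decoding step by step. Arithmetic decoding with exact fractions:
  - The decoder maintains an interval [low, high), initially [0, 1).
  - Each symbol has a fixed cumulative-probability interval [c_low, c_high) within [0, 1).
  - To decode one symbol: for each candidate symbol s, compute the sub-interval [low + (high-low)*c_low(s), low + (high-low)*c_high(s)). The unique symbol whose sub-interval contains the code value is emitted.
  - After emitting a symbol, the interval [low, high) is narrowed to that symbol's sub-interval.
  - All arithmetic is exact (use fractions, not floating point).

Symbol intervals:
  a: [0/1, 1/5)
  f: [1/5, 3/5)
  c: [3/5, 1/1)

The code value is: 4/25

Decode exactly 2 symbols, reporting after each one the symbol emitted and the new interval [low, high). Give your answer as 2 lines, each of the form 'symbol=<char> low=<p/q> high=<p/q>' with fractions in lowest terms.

Step 1: interval [0/1, 1/1), width = 1/1 - 0/1 = 1/1
  'a': [0/1 + 1/1*0/1, 0/1 + 1/1*1/5) = [0/1, 1/5) <- contains code 4/25
  'f': [0/1 + 1/1*1/5, 0/1 + 1/1*3/5) = [1/5, 3/5)
  'c': [0/1 + 1/1*3/5, 0/1 + 1/1*1/1) = [3/5, 1/1)
  emit 'a', narrow to [0/1, 1/5)
Step 2: interval [0/1, 1/5), width = 1/5 - 0/1 = 1/5
  'a': [0/1 + 1/5*0/1, 0/1 + 1/5*1/5) = [0/1, 1/25)
  'f': [0/1 + 1/5*1/5, 0/1 + 1/5*3/5) = [1/25, 3/25)
  'c': [0/1 + 1/5*3/5, 0/1 + 1/5*1/1) = [3/25, 1/5) <- contains code 4/25
  emit 'c', narrow to [3/25, 1/5)

Answer: symbol=a low=0/1 high=1/5
symbol=c low=3/25 high=1/5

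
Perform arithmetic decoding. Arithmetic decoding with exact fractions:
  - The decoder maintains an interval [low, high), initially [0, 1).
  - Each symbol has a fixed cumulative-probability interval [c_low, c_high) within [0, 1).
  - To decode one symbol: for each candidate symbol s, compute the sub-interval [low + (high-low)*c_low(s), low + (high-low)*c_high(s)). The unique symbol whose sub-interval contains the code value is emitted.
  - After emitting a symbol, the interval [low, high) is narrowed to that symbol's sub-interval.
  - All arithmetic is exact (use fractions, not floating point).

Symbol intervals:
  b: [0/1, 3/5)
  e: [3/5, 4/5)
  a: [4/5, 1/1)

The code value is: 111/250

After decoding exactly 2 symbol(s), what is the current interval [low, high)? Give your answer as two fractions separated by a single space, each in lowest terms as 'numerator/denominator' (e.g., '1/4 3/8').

Step 1: interval [0/1, 1/1), width = 1/1 - 0/1 = 1/1
  'b': [0/1 + 1/1*0/1, 0/1 + 1/1*3/5) = [0/1, 3/5) <- contains code 111/250
  'e': [0/1 + 1/1*3/5, 0/1 + 1/1*4/5) = [3/5, 4/5)
  'a': [0/1 + 1/1*4/5, 0/1 + 1/1*1/1) = [4/5, 1/1)
  emit 'b', narrow to [0/1, 3/5)
Step 2: interval [0/1, 3/5), width = 3/5 - 0/1 = 3/5
  'b': [0/1 + 3/5*0/1, 0/1 + 3/5*3/5) = [0/1, 9/25)
  'e': [0/1 + 3/5*3/5, 0/1 + 3/5*4/5) = [9/25, 12/25) <- contains code 111/250
  'a': [0/1 + 3/5*4/5, 0/1 + 3/5*1/1) = [12/25, 3/5)
  emit 'e', narrow to [9/25, 12/25)

Answer: 9/25 12/25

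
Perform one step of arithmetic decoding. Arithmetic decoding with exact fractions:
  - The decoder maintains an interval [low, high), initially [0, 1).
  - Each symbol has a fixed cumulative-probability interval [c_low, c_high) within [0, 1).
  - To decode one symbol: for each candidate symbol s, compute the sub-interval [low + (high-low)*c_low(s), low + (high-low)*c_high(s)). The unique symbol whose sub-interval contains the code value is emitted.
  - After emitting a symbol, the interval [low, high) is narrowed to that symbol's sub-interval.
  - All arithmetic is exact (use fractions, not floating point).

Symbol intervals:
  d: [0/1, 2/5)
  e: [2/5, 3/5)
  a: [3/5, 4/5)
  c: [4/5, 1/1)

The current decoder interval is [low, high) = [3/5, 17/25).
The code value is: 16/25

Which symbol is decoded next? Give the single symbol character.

Interval width = high − low = 17/25 − 3/5 = 2/25
Scaled code = (code − low) / width = (16/25 − 3/5) / 2/25 = 1/2
  d: [0/1, 2/5) 
  e: [2/5, 3/5) ← scaled code falls here ✓
  a: [3/5, 4/5) 
  c: [4/5, 1/1) 

Answer: e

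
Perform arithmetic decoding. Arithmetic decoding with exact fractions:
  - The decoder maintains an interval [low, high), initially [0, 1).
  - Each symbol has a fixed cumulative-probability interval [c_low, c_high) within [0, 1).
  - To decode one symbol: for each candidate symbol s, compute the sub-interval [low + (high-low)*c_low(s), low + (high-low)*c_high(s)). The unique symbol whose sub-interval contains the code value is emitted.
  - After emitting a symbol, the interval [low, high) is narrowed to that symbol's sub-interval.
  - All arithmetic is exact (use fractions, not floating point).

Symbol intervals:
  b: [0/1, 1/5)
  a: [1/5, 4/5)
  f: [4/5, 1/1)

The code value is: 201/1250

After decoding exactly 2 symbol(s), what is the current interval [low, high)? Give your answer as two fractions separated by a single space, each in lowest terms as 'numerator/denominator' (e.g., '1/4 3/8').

Answer: 4/25 1/5

Derivation:
Step 1: interval [0/1, 1/1), width = 1/1 - 0/1 = 1/1
  'b': [0/1 + 1/1*0/1, 0/1 + 1/1*1/5) = [0/1, 1/5) <- contains code 201/1250
  'a': [0/1 + 1/1*1/5, 0/1 + 1/1*4/5) = [1/5, 4/5)
  'f': [0/1 + 1/1*4/5, 0/1 + 1/1*1/1) = [4/5, 1/1)
  emit 'b', narrow to [0/1, 1/5)
Step 2: interval [0/1, 1/5), width = 1/5 - 0/1 = 1/5
  'b': [0/1 + 1/5*0/1, 0/1 + 1/5*1/5) = [0/1, 1/25)
  'a': [0/1 + 1/5*1/5, 0/1 + 1/5*4/5) = [1/25, 4/25)
  'f': [0/1 + 1/5*4/5, 0/1 + 1/5*1/1) = [4/25, 1/5) <- contains code 201/1250
  emit 'f', narrow to [4/25, 1/5)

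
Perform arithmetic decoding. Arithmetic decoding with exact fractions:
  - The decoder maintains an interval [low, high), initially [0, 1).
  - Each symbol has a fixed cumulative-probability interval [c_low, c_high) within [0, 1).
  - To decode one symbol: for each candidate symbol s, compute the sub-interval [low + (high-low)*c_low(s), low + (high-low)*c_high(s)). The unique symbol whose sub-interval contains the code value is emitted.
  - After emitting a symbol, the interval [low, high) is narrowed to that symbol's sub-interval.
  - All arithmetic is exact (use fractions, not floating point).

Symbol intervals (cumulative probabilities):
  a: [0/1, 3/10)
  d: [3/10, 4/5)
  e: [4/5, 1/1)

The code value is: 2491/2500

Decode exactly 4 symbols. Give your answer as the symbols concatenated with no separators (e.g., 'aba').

Step 1: interval [0/1, 1/1), width = 1/1 - 0/1 = 1/1
  'a': [0/1 + 1/1*0/1, 0/1 + 1/1*3/10) = [0/1, 3/10)
  'd': [0/1 + 1/1*3/10, 0/1 + 1/1*4/5) = [3/10, 4/5)
  'e': [0/1 + 1/1*4/5, 0/1 + 1/1*1/1) = [4/5, 1/1) <- contains code 2491/2500
  emit 'e', narrow to [4/5, 1/1)
Step 2: interval [4/5, 1/1), width = 1/1 - 4/5 = 1/5
  'a': [4/5 + 1/5*0/1, 4/5 + 1/5*3/10) = [4/5, 43/50)
  'd': [4/5 + 1/5*3/10, 4/5 + 1/5*4/5) = [43/50, 24/25)
  'e': [4/5 + 1/5*4/5, 4/5 + 1/5*1/1) = [24/25, 1/1) <- contains code 2491/2500
  emit 'e', narrow to [24/25, 1/1)
Step 3: interval [24/25, 1/1), width = 1/1 - 24/25 = 1/25
  'a': [24/25 + 1/25*0/1, 24/25 + 1/25*3/10) = [24/25, 243/250)
  'd': [24/25 + 1/25*3/10, 24/25 + 1/25*4/5) = [243/250, 124/125)
  'e': [24/25 + 1/25*4/5, 24/25 + 1/25*1/1) = [124/125, 1/1) <- contains code 2491/2500
  emit 'e', narrow to [124/125, 1/1)
Step 4: interval [124/125, 1/1), width = 1/1 - 124/125 = 1/125
  'a': [124/125 + 1/125*0/1, 124/125 + 1/125*3/10) = [124/125, 1243/1250)
  'd': [124/125 + 1/125*3/10, 124/125 + 1/125*4/5) = [1243/1250, 624/625) <- contains code 2491/2500
  'e': [124/125 + 1/125*4/5, 124/125 + 1/125*1/1) = [624/625, 1/1)
  emit 'd', narrow to [1243/1250, 624/625)

Answer: eeed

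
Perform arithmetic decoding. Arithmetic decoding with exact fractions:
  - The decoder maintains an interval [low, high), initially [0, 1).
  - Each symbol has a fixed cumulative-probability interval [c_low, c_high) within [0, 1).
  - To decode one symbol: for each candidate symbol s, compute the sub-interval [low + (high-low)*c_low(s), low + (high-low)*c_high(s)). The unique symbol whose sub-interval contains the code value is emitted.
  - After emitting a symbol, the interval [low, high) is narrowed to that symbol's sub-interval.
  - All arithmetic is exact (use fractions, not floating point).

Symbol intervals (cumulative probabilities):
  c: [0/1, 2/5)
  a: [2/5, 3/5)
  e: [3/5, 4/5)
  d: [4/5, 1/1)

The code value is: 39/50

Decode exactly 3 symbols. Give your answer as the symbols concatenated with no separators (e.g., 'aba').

Step 1: interval [0/1, 1/1), width = 1/1 - 0/1 = 1/1
  'c': [0/1 + 1/1*0/1, 0/1 + 1/1*2/5) = [0/1, 2/5)
  'a': [0/1 + 1/1*2/5, 0/1 + 1/1*3/5) = [2/5, 3/5)
  'e': [0/1 + 1/1*3/5, 0/1 + 1/1*4/5) = [3/5, 4/5) <- contains code 39/50
  'd': [0/1 + 1/1*4/5, 0/1 + 1/1*1/1) = [4/5, 1/1)
  emit 'e', narrow to [3/5, 4/5)
Step 2: interval [3/5, 4/5), width = 4/5 - 3/5 = 1/5
  'c': [3/5 + 1/5*0/1, 3/5 + 1/5*2/5) = [3/5, 17/25)
  'a': [3/5 + 1/5*2/5, 3/5 + 1/5*3/5) = [17/25, 18/25)
  'e': [3/5 + 1/5*3/5, 3/5 + 1/5*4/5) = [18/25, 19/25)
  'd': [3/5 + 1/5*4/5, 3/5 + 1/5*1/1) = [19/25, 4/5) <- contains code 39/50
  emit 'd', narrow to [19/25, 4/5)
Step 3: interval [19/25, 4/5), width = 4/5 - 19/25 = 1/25
  'c': [19/25 + 1/25*0/1, 19/25 + 1/25*2/5) = [19/25, 97/125)
  'a': [19/25 + 1/25*2/5, 19/25 + 1/25*3/5) = [97/125, 98/125) <- contains code 39/50
  'e': [19/25 + 1/25*3/5, 19/25 + 1/25*4/5) = [98/125, 99/125)
  'd': [19/25 + 1/25*4/5, 19/25 + 1/25*1/1) = [99/125, 4/5)
  emit 'a', narrow to [97/125, 98/125)

Answer: eda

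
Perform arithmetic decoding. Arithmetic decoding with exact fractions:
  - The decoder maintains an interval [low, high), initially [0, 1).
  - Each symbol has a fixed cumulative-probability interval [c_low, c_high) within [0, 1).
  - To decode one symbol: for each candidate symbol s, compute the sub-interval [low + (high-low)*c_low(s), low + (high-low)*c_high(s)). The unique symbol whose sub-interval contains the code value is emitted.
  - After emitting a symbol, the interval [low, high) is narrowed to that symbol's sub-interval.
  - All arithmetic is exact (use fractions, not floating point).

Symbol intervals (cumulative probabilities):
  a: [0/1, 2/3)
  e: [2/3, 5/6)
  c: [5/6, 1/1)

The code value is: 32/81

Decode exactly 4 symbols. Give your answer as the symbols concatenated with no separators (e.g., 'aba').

Step 1: interval [0/1, 1/1), width = 1/1 - 0/1 = 1/1
  'a': [0/1 + 1/1*0/1, 0/1 + 1/1*2/3) = [0/1, 2/3) <- contains code 32/81
  'e': [0/1 + 1/1*2/3, 0/1 + 1/1*5/6) = [2/3, 5/6)
  'c': [0/1 + 1/1*5/6, 0/1 + 1/1*1/1) = [5/6, 1/1)
  emit 'a', narrow to [0/1, 2/3)
Step 2: interval [0/1, 2/3), width = 2/3 - 0/1 = 2/3
  'a': [0/1 + 2/3*0/1, 0/1 + 2/3*2/3) = [0/1, 4/9) <- contains code 32/81
  'e': [0/1 + 2/3*2/3, 0/1 + 2/3*5/6) = [4/9, 5/9)
  'c': [0/1 + 2/3*5/6, 0/1 + 2/3*1/1) = [5/9, 2/3)
  emit 'a', narrow to [0/1, 4/9)
Step 3: interval [0/1, 4/9), width = 4/9 - 0/1 = 4/9
  'a': [0/1 + 4/9*0/1, 0/1 + 4/9*2/3) = [0/1, 8/27)
  'e': [0/1 + 4/9*2/3, 0/1 + 4/9*5/6) = [8/27, 10/27)
  'c': [0/1 + 4/9*5/6, 0/1 + 4/9*1/1) = [10/27, 4/9) <- contains code 32/81
  emit 'c', narrow to [10/27, 4/9)
Step 4: interval [10/27, 4/9), width = 4/9 - 10/27 = 2/27
  'a': [10/27 + 2/27*0/1, 10/27 + 2/27*2/3) = [10/27, 34/81) <- contains code 32/81
  'e': [10/27 + 2/27*2/3, 10/27 + 2/27*5/6) = [34/81, 35/81)
  'c': [10/27 + 2/27*5/6, 10/27 + 2/27*1/1) = [35/81, 4/9)
  emit 'a', narrow to [10/27, 34/81)

Answer: aaca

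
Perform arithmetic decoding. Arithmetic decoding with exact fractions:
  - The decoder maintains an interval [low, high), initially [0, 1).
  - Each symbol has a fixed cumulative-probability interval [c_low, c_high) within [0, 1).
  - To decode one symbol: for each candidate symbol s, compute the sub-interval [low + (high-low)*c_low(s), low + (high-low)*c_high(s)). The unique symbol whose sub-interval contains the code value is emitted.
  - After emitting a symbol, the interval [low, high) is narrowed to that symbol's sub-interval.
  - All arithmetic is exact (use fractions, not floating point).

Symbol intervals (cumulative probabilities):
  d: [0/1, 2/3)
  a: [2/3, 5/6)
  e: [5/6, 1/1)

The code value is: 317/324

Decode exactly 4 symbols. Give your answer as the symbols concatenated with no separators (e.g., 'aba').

Step 1: interval [0/1, 1/1), width = 1/1 - 0/1 = 1/1
  'd': [0/1 + 1/1*0/1, 0/1 + 1/1*2/3) = [0/1, 2/3)
  'a': [0/1 + 1/1*2/3, 0/1 + 1/1*5/6) = [2/3, 5/6)
  'e': [0/1 + 1/1*5/6, 0/1 + 1/1*1/1) = [5/6, 1/1) <- contains code 317/324
  emit 'e', narrow to [5/6, 1/1)
Step 2: interval [5/6, 1/1), width = 1/1 - 5/6 = 1/6
  'd': [5/6 + 1/6*0/1, 5/6 + 1/6*2/3) = [5/6, 17/18)
  'a': [5/6 + 1/6*2/3, 5/6 + 1/6*5/6) = [17/18, 35/36)
  'e': [5/6 + 1/6*5/6, 5/6 + 1/6*1/1) = [35/36, 1/1) <- contains code 317/324
  emit 'e', narrow to [35/36, 1/1)
Step 3: interval [35/36, 1/1), width = 1/1 - 35/36 = 1/36
  'd': [35/36 + 1/36*0/1, 35/36 + 1/36*2/3) = [35/36, 107/108) <- contains code 317/324
  'a': [35/36 + 1/36*2/3, 35/36 + 1/36*5/6) = [107/108, 215/216)
  'e': [35/36 + 1/36*5/6, 35/36 + 1/36*1/1) = [215/216, 1/1)
  emit 'd', narrow to [35/36, 107/108)
Step 4: interval [35/36, 107/108), width = 107/108 - 35/36 = 1/54
  'd': [35/36 + 1/54*0/1, 35/36 + 1/54*2/3) = [35/36, 319/324) <- contains code 317/324
  'a': [35/36 + 1/54*2/3, 35/36 + 1/54*5/6) = [319/324, 80/81)
  'e': [35/36 + 1/54*5/6, 35/36 + 1/54*1/1) = [80/81, 107/108)
  emit 'd', narrow to [35/36, 319/324)

Answer: eedd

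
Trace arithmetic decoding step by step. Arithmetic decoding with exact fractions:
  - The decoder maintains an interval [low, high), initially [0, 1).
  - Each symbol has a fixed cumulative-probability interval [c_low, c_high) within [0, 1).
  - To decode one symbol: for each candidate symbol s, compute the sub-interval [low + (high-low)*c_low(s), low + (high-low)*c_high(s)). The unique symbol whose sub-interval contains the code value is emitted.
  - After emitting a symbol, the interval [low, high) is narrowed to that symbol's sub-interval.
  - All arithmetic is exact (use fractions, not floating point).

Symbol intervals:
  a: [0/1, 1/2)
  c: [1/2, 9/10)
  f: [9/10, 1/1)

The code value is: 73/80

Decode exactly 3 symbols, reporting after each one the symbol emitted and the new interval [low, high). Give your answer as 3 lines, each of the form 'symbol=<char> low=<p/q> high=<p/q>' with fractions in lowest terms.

Answer: symbol=f low=9/10 high=1/1
symbol=a low=9/10 high=19/20
symbol=a low=9/10 high=37/40

Derivation:
Step 1: interval [0/1, 1/1), width = 1/1 - 0/1 = 1/1
  'a': [0/1 + 1/1*0/1, 0/1 + 1/1*1/2) = [0/1, 1/2)
  'c': [0/1 + 1/1*1/2, 0/1 + 1/1*9/10) = [1/2, 9/10)
  'f': [0/1 + 1/1*9/10, 0/1 + 1/1*1/1) = [9/10, 1/1) <- contains code 73/80
  emit 'f', narrow to [9/10, 1/1)
Step 2: interval [9/10, 1/1), width = 1/1 - 9/10 = 1/10
  'a': [9/10 + 1/10*0/1, 9/10 + 1/10*1/2) = [9/10, 19/20) <- contains code 73/80
  'c': [9/10 + 1/10*1/2, 9/10 + 1/10*9/10) = [19/20, 99/100)
  'f': [9/10 + 1/10*9/10, 9/10 + 1/10*1/1) = [99/100, 1/1)
  emit 'a', narrow to [9/10, 19/20)
Step 3: interval [9/10, 19/20), width = 19/20 - 9/10 = 1/20
  'a': [9/10 + 1/20*0/1, 9/10 + 1/20*1/2) = [9/10, 37/40) <- contains code 73/80
  'c': [9/10 + 1/20*1/2, 9/10 + 1/20*9/10) = [37/40, 189/200)
  'f': [9/10 + 1/20*9/10, 9/10 + 1/20*1/1) = [189/200, 19/20)
  emit 'a', narrow to [9/10, 37/40)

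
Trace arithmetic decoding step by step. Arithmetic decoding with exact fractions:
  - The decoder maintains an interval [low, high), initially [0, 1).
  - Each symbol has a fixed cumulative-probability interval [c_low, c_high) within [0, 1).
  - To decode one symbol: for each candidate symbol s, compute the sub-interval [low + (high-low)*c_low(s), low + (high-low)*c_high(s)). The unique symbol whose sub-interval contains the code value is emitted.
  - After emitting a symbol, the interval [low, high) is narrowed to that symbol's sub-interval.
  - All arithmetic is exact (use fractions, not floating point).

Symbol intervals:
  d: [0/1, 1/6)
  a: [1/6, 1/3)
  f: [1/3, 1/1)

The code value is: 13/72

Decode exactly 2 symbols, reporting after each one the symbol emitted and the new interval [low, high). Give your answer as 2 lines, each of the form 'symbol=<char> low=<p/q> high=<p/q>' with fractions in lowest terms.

Step 1: interval [0/1, 1/1), width = 1/1 - 0/1 = 1/1
  'd': [0/1 + 1/1*0/1, 0/1 + 1/1*1/6) = [0/1, 1/6)
  'a': [0/1 + 1/1*1/6, 0/1 + 1/1*1/3) = [1/6, 1/3) <- contains code 13/72
  'f': [0/1 + 1/1*1/3, 0/1 + 1/1*1/1) = [1/3, 1/1)
  emit 'a', narrow to [1/6, 1/3)
Step 2: interval [1/6, 1/3), width = 1/3 - 1/6 = 1/6
  'd': [1/6 + 1/6*0/1, 1/6 + 1/6*1/6) = [1/6, 7/36) <- contains code 13/72
  'a': [1/6 + 1/6*1/6, 1/6 + 1/6*1/3) = [7/36, 2/9)
  'f': [1/6 + 1/6*1/3, 1/6 + 1/6*1/1) = [2/9, 1/3)
  emit 'd', narrow to [1/6, 7/36)

Answer: symbol=a low=1/6 high=1/3
symbol=d low=1/6 high=7/36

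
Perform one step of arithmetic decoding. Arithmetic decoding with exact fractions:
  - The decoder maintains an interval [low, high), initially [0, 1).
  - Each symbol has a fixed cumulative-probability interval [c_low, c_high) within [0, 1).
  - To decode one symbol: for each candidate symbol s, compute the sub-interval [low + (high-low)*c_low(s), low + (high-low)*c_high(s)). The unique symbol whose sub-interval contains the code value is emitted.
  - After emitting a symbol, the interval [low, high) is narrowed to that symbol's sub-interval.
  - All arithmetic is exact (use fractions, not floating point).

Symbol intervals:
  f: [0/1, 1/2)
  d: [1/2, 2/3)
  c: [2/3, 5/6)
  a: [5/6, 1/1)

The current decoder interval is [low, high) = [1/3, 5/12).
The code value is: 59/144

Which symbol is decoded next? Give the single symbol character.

Interval width = high − low = 5/12 − 1/3 = 1/12
Scaled code = (code − low) / width = (59/144 − 1/3) / 1/12 = 11/12
  f: [0/1, 1/2) 
  d: [1/2, 2/3) 
  c: [2/3, 5/6) 
  a: [5/6, 1/1) ← scaled code falls here ✓

Answer: a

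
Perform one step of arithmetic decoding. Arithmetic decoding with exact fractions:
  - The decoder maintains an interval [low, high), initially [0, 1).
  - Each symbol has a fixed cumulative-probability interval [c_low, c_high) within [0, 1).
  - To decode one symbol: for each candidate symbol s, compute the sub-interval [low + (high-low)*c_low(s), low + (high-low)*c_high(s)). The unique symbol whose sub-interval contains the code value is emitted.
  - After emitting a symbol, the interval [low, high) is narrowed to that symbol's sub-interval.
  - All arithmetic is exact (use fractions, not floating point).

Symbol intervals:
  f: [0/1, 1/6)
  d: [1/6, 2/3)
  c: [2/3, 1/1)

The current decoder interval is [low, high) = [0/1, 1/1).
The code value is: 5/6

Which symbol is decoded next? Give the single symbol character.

Interval width = high − low = 1/1 − 0/1 = 1/1
Scaled code = (code − low) / width = (5/6 − 0/1) / 1/1 = 5/6
  f: [0/1, 1/6) 
  d: [1/6, 2/3) 
  c: [2/3, 1/1) ← scaled code falls here ✓

Answer: c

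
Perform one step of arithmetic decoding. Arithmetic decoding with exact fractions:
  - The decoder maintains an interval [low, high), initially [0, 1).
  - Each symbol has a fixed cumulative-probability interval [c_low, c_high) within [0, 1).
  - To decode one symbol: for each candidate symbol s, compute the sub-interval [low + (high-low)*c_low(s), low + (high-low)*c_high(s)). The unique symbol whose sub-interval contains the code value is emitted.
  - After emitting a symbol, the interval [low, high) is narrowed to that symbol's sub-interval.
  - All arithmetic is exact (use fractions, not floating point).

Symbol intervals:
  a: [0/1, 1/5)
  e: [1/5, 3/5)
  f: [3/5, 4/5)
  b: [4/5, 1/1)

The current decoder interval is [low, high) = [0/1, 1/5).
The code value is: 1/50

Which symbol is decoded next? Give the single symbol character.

Answer: a

Derivation:
Interval width = high − low = 1/5 − 0/1 = 1/5
Scaled code = (code − low) / width = (1/50 − 0/1) / 1/5 = 1/10
  a: [0/1, 1/5) ← scaled code falls here ✓
  e: [1/5, 3/5) 
  f: [3/5, 4/5) 
  b: [4/5, 1/1) 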